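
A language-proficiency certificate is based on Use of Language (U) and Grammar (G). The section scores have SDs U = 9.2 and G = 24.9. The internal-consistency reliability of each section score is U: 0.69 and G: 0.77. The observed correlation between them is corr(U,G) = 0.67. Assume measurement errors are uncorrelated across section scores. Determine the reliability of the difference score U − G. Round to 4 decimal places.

Var(U−G) = 9.2² + 24.9² − 2·9.2·24.9·0.67 = 704.65 − 306.967 = 397.683.
With uncorrelated errors the cross-covariances are all true-score covariance, so they carry over unchanged; only the diagonal terms shrink to ρᵢσᵢ².
True-score variance = [9.2²·0.69 + 24.9²·0.77] − 306.967 = 535.809 − 306.967 = 228.842.
Reliability = 228.842 / 397.683 = 0.5754.

0.5754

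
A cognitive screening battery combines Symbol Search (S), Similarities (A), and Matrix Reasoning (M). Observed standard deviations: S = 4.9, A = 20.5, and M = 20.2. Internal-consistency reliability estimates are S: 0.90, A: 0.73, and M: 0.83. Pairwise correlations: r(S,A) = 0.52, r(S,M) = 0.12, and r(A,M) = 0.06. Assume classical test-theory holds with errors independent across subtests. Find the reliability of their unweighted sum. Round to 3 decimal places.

0.820

Var(S+A+M) = 4.9² + 20.5² + 20.2² + 2·[4.9·20.5·0.52 + 4.9·20.2·0.12 + 20.5·20.2·0.06] = 852.3 + 177.915 = 1030.22.
Because errors are independent across components, Cov(Tᵢ,Tⱼ) = Cov(Xᵢ,Xⱼ); the off-diagonal part of the true-score variance is the same as above.
True-score variance = [4.9²·0.90 + 20.5²·0.73 + 20.2²·0.83] + 177.915 = 667.065 + 177.915 = 844.98.
Reliability = 844.98 / 1030.22 = 0.820.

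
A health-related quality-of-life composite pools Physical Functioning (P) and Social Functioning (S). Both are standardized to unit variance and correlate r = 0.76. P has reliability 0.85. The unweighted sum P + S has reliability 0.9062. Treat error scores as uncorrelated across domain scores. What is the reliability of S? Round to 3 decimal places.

0.820

Var(P+S) = 2 + 2·0.76 = 3.520.
True-score variance = ρ_P + ρ_S + 2·0.76, so 0.9062 = (0.85 + ρ_S + 1.52) / 3.520.
ρ_S = 0.9062·3.520 − 0.85 − 1.52 = 0.820.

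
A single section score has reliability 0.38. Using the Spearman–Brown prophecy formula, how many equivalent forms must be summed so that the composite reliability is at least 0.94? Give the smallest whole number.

k ≥ ρ*(1−ρ₁)/(ρ₁(1−ρ*)) = 0.94·0.62 / (0.38·0.06) = 25.561.
Smallest integer k = 26.

26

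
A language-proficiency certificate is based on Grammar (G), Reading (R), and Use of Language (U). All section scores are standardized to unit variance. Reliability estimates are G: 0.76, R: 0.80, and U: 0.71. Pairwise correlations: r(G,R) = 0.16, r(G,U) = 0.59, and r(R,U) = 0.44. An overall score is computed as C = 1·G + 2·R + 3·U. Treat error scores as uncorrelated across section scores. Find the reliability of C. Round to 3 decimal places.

Var(C) = 1 + 2² + 3² + 2·[2·0.16 + 3·0.59 + 6·0.44] = 14 + 9.46 = 23.46.
Because errors are independent across components, Cov(Tᵢ,Tⱼ) = Cov(Xᵢ,Xⱼ); the off-diagonal part of the true-score variance is the same as above.
True-score variance = [0.76 + 2²·0.80 + 3²·0.71] + 9.46 = 10.35 + 9.46 = 19.81.
Reliability = 19.81 / 23.46 = 0.844.

0.844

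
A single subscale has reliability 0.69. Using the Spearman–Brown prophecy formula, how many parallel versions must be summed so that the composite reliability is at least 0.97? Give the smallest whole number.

15

k ≥ ρ*(1−ρ₁)/(ρ₁(1−ρ*)) = 0.97·0.31 / (0.69·0.03) = 14.527.
Smallest integer k = 15.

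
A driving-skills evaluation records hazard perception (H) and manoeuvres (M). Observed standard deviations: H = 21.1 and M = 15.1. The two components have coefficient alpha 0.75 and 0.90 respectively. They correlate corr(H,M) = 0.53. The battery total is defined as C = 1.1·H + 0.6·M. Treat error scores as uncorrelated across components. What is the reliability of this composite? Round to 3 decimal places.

Var(C) = 1.1²·21.1² + 0.6²·15.1² + 2·[0.66·21.1·15.1·0.53] = 620.788 + 222.9 = 843.687.
Under uncorrelated errors the observed covariances equal the true-score covariances, so only the own-variance terms attenuate.
True-score variance = [1.1²·21.1²·0.75 + 0.6²·15.1²·0.90] + 222.9 = 477.903 + 222.9 = 700.803.
Reliability = 700.803 / 843.687 = 0.831.

0.831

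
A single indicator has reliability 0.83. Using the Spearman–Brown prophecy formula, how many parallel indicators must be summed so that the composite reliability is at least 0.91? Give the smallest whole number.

3

k ≥ ρ*(1−ρ₁)/(ρ₁(1−ρ*)) = 0.91·0.17 / (0.83·0.09) = 2.071.
Smallest integer k = 3.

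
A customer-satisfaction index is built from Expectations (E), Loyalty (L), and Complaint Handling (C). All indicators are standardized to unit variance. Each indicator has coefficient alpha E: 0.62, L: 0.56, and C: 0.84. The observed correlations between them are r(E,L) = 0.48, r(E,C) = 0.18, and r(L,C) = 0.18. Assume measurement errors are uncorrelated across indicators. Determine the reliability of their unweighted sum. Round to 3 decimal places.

0.791

Var(E+L+C) = 3 + 2·[0.48 + 0.18 + 0.18] = 3 + 1.68 = 4.68.
Under uncorrelated errors the observed covariances equal the true-score covariances, so only the own-variance terms attenuate.
True-score variance = [0.62 + 0.56 + 0.84] + 1.68 = 2.02 + 1.68 = 3.7.
Reliability = 3.7 / 4.68 = 0.791.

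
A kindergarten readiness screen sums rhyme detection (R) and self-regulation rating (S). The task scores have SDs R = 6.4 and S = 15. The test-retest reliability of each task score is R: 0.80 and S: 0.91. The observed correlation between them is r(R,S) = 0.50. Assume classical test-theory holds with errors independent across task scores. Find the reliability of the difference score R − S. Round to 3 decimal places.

0.833

Var(R−S) = 6.4² + 15² − 2·6.4·15·0.50 = 265.96 − 96 = 169.96.
Under uncorrelated errors the observed covariances equal the true-score covariances, so only the own-variance terms attenuate.
True-score variance = [6.4²·0.80 + 15²·0.91] − 96 = 237.518 − 96 = 141.518.
Reliability = 141.518 / 169.96 = 0.833.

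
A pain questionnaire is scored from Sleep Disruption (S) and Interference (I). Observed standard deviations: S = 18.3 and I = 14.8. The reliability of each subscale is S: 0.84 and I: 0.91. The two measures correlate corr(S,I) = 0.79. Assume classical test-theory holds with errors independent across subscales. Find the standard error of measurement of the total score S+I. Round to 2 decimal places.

Var(total) = 553.93 + 427.927 = 981.857.
True-score variance = 480.634 + 427.927 = 908.561, so reliability = 0.9253.
Error variance = 981.857 − 908.561 = 73.296; SEM = √73.296 = 8.56.

8.56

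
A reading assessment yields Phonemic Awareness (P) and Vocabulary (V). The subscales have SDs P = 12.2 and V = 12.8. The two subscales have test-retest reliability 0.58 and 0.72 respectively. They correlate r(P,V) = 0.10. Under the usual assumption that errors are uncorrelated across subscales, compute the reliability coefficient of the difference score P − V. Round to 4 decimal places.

0.6149

Var(P−V) = 12.2² + 12.8² − 2·12.2·12.8·0.10 = 312.68 − 31.232 = 281.448.
With uncorrelated errors the cross-covariances are all true-score covariance, so they carry over unchanged; only the diagonal terms shrink to ρᵢσᵢ².
True-score variance = [12.2²·0.58 + 12.8²·0.72] − 31.232 = 204.292 − 31.232 = 173.06.
Reliability = 173.06 / 281.448 = 0.6149.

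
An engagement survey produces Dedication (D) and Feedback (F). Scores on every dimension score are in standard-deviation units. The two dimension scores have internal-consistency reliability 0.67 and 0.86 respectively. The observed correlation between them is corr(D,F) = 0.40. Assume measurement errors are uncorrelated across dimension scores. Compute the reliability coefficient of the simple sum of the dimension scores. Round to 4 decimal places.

0.8321

Var(D+F) = 2 + 2·[0.40] = 2 + 0.8 = 2.8.
Because errors are independent across components, Cov(Tᵢ,Tⱼ) = Cov(Xᵢ,Xⱼ); the off-diagonal part of the true-score variance is the same as above.
True-score variance = [0.67 + 0.86] + 0.8 = 1.53 + 0.8 = 2.33.
Reliability = 2.33 / 2.8 = 0.8321.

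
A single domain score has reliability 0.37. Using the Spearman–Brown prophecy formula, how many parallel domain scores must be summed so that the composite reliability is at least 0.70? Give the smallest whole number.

4

k ≥ ρ*(1−ρ₁)/(ρ₁(1−ρ*)) = 0.70·0.63 / (0.37·0.30) = 3.973.
Smallest integer k = 4.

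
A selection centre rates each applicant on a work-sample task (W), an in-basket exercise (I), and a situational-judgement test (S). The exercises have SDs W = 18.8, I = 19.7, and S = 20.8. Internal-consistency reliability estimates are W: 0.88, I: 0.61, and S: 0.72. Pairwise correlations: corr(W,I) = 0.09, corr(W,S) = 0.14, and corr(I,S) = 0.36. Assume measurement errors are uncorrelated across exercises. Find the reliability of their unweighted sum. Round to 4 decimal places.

0.8086

Var(W+I+S) = 18.8² + 19.7² + 20.8² + 2·[18.8·19.7·0.09 + 18.8·20.8·0.14 + 19.7·20.8·0.36] = 1174.17 + 471.183 = 1645.35.
With uncorrelated errors the cross-covariances are all true-score covariance, so they carry over unchanged; only the diagonal terms shrink to ρᵢσᵢ².
True-score variance = [18.8²·0.88 + 19.7²·0.61 + 20.8²·0.72] + 471.183 = 859.263 + 471.183 = 1330.45.
Reliability = 1330.45 / 1645.35 = 0.8086.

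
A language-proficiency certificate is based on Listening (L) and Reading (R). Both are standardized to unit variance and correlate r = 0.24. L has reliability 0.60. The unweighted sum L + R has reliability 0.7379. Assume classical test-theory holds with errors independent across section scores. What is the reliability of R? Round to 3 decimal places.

Var(L+R) = 2 + 2·0.24 = 2.480.
True-score variance = ρ_L + ρ_R + 2·0.24, so 0.7379 = (0.60 + ρ_R + 0.48) / 2.480.
ρ_R = 0.7379·2.480 − 0.60 − 0.48 = 0.750.

0.750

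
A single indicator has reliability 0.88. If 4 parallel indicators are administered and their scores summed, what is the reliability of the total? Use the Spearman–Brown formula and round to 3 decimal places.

0.967

ρ_k = kρ / (1 + (k−1)ρ) = 4·0.88 / (1 + 3·0.88) = 3.520 / 3.640 = 0.967.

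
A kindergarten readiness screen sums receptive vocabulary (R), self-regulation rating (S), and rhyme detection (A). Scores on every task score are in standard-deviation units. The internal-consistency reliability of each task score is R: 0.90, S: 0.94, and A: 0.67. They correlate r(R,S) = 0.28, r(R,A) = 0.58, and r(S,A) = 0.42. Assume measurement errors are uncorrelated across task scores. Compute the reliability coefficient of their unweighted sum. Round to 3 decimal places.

Var(R+S+A) = 3 + 2·[0.28 + 0.58 + 0.42] = 3 + 2.56 = 5.56.
With uncorrelated errors the cross-covariances are all true-score covariance, so they carry over unchanged; only the diagonal terms shrink to ρᵢσᵢ².
True-score variance = [0.90 + 0.94 + 0.67] + 2.56 = 2.51 + 2.56 = 5.07.
Reliability = 5.07 / 5.56 = 0.912.

0.912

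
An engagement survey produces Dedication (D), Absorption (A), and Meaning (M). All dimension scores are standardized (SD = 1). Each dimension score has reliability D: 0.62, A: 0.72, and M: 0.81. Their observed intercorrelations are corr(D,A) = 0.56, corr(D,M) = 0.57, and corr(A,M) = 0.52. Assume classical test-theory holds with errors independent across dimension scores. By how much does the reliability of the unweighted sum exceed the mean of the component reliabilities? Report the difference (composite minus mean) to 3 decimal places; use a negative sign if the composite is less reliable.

Var(sum) = 3 + 3.3 = 6.3; true-score variance = 2.15 + 3.3 = 5.45; composite reliability = 0.8651.
Mean component reliability = 0.7167.
Difference = 0.8651 − 0.7167 = 0.148.

0.148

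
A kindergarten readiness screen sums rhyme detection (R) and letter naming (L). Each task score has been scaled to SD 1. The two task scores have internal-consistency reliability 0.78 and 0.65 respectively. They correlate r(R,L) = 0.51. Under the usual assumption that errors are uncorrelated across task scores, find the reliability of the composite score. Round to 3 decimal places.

0.811

Var(R+L) = 2 + 2·[0.51] = 2 + 1.02 = 3.02.
Under uncorrelated errors the observed covariances equal the true-score covariances, so only the own-variance terms attenuate.
True-score variance = [0.78 + 0.65] + 1.02 = 1.43 + 1.02 = 2.45.
Reliability = 2.45 / 3.02 = 0.811.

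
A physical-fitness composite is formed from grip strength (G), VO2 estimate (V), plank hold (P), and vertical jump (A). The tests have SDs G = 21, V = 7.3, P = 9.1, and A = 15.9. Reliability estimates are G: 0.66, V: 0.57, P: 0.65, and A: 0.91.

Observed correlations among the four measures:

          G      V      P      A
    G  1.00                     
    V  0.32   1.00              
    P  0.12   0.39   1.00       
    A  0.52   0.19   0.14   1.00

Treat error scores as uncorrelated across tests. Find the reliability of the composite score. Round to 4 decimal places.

0.8459

Var(G+V+P+A) = 21² + 7.3² + 9.1² + 15.9² + 2·[21·7.3·0.32 + 21·9.1·0.12 + 21·15.9·0.52 + 7.3·9.1·0.39 + 7.3·15.9·0.19 + 9.1·15.9·0.14] = 829.91 + 627.667 = 1457.58.
Because errors are independent across components, Cov(Tᵢ,Tⱼ) = Cov(Xᵢ,Xⱼ); the off-diagonal part of the true-score variance is the same as above.
True-score variance = [21²·0.66 + 7.3²·0.57 + 9.1²·0.65 + 15.9²·0.91] + 627.667 = 605.319 + 627.667 = 1232.99.
Reliability = 1232.99 / 1457.58 = 0.8459.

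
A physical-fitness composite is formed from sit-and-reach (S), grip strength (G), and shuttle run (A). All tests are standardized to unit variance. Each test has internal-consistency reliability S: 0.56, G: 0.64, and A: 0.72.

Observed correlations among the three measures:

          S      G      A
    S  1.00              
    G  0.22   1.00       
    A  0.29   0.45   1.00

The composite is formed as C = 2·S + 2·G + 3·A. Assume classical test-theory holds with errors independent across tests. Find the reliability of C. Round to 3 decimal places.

0.793

Var(C) = 2² + 2² + 3² + 2·[4·0.22 + 6·0.29 + 6·0.45] = 17 + 10.64 = 27.64.
With uncorrelated errors the cross-covariances are all true-score covariance, so they carry over unchanged; only the diagonal terms shrink to ρᵢσᵢ².
True-score variance = [2²·0.56 + 2²·0.64 + 3²·0.72] + 10.64 = 11.28 + 10.64 = 21.92.
Reliability = 21.92 / 27.64 = 0.793.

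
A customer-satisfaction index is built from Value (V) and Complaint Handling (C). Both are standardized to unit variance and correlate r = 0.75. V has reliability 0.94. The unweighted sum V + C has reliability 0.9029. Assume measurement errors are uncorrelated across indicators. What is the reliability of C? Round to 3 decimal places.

Var(V+C) = 2 + 2·0.75 = 3.500.
True-score variance = ρ_V + ρ_C + 2·0.75, so 0.9029 = (0.94 + ρ_C + 1.50) / 3.500.
ρ_C = 0.9029·3.500 − 0.94 − 1.50 = 0.720.

0.720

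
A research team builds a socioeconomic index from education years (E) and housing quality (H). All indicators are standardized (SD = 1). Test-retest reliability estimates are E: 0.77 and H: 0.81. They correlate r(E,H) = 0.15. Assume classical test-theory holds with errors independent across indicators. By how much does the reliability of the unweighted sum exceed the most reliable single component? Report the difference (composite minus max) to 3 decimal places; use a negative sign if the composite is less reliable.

0.007

Var(sum) = 2 + 0.3 = 2.3; true-score variance = 1.58 + 0.3 = 1.88; composite reliability = 0.8174.
Max component reliability = 0.8100.
Difference = 0.8174 − 0.8100 = 0.007.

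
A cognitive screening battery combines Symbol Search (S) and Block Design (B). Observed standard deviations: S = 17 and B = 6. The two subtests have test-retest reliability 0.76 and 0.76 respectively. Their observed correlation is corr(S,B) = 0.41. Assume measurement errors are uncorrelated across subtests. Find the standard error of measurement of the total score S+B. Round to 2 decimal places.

8.83

Var(total) = 325 + 83.64 = 408.64.
True-score variance = 247 + 83.64 = 330.64, so reliability = 0.8091.
Error variance = 408.64 − 330.64 = 78; SEM = √78 = 8.83.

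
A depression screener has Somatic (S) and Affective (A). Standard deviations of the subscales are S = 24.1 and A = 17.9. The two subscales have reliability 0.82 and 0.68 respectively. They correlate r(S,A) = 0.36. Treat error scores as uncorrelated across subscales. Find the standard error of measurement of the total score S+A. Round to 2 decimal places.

14.39

Var(total) = 901.22 + 310.601 = 1211.82.
True-score variance = 694.143 + 310.601 = 1004.74, so reliability = 0.8291.
Error variance = 1211.82 − 1004.74 = 207.077; SEM = √207.077 = 14.39.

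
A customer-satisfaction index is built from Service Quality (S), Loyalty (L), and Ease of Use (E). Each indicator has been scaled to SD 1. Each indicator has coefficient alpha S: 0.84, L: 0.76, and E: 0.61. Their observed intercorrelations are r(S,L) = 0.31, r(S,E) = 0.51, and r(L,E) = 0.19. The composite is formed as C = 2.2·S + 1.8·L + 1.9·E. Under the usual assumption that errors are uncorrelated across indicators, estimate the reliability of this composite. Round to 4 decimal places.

Var(C) = 2.2² + 1.8² + 1.9² + 2·[3.96·0.31 + 4.18·0.51 + 3.42·0.19] = 11.69 + 8.0184 = 19.7084.
With uncorrelated errors the cross-covariances are all true-score covariance, so they carry over unchanged; only the diagonal terms shrink to ρᵢσᵢ².
True-score variance = [2.2²·0.84 + 1.8²·0.76 + 1.9²·0.61] + 8.0184 = 8.7301 + 8.0184 = 16.7485.
Reliability = 16.7485 / 19.7084 = 0.8498.

0.8498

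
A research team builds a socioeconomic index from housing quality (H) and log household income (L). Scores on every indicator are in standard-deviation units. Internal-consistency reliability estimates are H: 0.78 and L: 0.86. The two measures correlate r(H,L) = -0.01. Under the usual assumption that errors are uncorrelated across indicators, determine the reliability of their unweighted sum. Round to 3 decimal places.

Var(H+L) = 2 + 2·[(-0.01)] = 2 − 0.02 = 1.98.
Because errors are independent across components, Cov(Tᵢ,Tⱼ) = Cov(Xᵢ,Xⱼ); the off-diagonal part of the true-score variance is the same as above.
True-score variance = [0.78 + 0.86] − 0.02 = 1.64 − 0.02 = 1.62.
Reliability = 1.62 / 1.98 = 0.818.

0.818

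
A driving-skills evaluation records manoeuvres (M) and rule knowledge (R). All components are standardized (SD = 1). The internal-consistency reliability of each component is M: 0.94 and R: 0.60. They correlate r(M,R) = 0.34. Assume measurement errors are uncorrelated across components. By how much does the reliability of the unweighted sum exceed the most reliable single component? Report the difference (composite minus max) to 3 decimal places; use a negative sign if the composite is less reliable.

-0.112

Var(sum) = 2 + 0.68 = 2.68; true-score variance = 1.54 + 0.68 = 2.22; composite reliability = 0.8284.
Max component reliability = 0.9400.
Difference = 0.8284 − 0.9400 = -0.112.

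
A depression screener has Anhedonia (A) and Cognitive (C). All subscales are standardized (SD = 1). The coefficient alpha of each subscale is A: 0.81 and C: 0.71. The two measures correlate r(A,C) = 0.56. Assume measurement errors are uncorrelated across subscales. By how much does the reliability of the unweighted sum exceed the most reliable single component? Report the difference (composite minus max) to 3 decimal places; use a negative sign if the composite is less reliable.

0.036

Var(sum) = 2 + 1.12 = 3.12; true-score variance = 1.52 + 1.12 = 2.64; composite reliability = 0.8462.
Max component reliability = 0.8100.
Difference = 0.8462 − 0.8100 = 0.036.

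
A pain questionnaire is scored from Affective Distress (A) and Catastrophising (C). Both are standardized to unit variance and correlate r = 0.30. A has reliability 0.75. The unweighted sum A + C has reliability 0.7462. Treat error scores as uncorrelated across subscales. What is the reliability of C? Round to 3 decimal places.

Var(A+C) = 2 + 2·0.30 = 2.600.
True-score variance = ρ_A + ρ_C + 2·0.30, so 0.7462 = (0.75 + ρ_C + 0.60) / 2.600.
ρ_C = 0.7462·2.600 − 0.75 − 0.60 = 0.590.

0.590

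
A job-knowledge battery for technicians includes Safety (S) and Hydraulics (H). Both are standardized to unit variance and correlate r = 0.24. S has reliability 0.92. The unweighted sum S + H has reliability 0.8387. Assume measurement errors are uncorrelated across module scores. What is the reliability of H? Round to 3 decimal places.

Var(S+H) = 2 + 2·0.24 = 2.480.
True-score variance = ρ_S + ρ_H + 2·0.24, so 0.8387 = (0.92 + ρ_H + 0.48) / 2.480.
ρ_H = 0.8387·2.480 − 0.92 − 0.48 = 0.680.

0.680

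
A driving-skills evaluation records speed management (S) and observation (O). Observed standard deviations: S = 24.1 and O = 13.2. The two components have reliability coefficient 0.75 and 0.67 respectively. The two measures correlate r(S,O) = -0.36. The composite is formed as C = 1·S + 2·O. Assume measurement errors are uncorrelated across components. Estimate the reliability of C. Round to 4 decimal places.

Var(C) = 24.1² + 2²·13.2² + 2·[2·24.1·13.2·(-0.36)] = 1277.77 − 458.093 = 819.677.
Because errors are independent across components, Cov(Tᵢ,Tⱼ) = Cov(Xᵢ,Xⱼ); the off-diagonal part of the true-score variance is the same as above.
True-score variance = [24.1²·0.75 + 2²·13.2²·0.67] − 458.093 = 902.571 − 458.093 = 444.478.
Reliability = 444.478 / 819.677 = 0.5423.

0.5423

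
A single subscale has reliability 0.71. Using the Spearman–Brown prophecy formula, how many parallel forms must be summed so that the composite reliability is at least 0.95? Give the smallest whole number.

k ≥ ρ*(1−ρ₁)/(ρ₁(1−ρ*)) = 0.95·0.29 / (0.71·0.05) = 7.761.
Smallest integer k = 8.

8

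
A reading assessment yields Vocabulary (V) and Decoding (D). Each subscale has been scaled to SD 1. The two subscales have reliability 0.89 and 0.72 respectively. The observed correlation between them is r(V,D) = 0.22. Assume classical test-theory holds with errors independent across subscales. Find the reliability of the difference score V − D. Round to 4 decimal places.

0.7500

Var(V−D) = 1 + 1 − 2·0.22 = 2 − 0.44 = 1.56.
Under uncorrelated errors the observed covariances equal the true-score covariances, so only the own-variance terms attenuate.
True-score variance = [0.89 + 0.72] − 0.44 = 1.61 − 0.44 = 1.17.
Reliability = 1.17 / 1.56 = 0.7500.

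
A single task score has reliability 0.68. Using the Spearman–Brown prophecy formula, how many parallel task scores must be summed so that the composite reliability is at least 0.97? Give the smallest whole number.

k ≥ ρ*(1−ρ₁)/(ρ₁(1−ρ*)) = 0.97·0.32 / (0.68·0.03) = 15.216.
Smallest integer k = 16.

16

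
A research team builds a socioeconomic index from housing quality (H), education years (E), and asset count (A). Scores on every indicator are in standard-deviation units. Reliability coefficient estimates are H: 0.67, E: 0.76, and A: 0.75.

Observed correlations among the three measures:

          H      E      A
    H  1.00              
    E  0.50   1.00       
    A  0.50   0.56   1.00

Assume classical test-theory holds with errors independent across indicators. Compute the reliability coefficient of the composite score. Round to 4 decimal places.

Var(H+E+A) = 3 + 2·[0.50 + 0.50 + 0.56] = 3 + 3.12 = 6.12.
With uncorrelated errors the cross-covariances are all true-score covariance, so they carry over unchanged; only the diagonal terms shrink to ρᵢσᵢ².
True-score variance = [0.67 + 0.76 + 0.75] + 3.12 = 2.18 + 3.12 = 5.3.
Reliability = 5.3 / 6.12 = 0.8660.

0.8660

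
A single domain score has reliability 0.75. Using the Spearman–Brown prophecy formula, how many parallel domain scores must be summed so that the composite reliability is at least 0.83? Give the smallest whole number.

k ≥ ρ*(1−ρ₁)/(ρ₁(1−ρ*)) = 0.83·0.25 / (0.75·0.17) = 1.627.
Smallest integer k = 2.

2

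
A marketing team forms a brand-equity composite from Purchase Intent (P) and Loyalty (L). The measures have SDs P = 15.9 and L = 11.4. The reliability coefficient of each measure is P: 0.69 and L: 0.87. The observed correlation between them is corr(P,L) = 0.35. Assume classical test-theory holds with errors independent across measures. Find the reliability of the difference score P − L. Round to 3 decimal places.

0.628

Var(P−L) = 15.9² + 11.4² − 2·15.9·11.4·0.35 = 382.77 − 126.882 = 255.888.
Under uncorrelated errors the observed covariances equal the true-score covariances, so only the own-variance terms attenuate.
True-score variance = [15.9²·0.69 + 11.4²·0.87] − 126.882 = 287.504 − 126.882 = 160.622.
Reliability = 160.622 / 255.888 = 0.628.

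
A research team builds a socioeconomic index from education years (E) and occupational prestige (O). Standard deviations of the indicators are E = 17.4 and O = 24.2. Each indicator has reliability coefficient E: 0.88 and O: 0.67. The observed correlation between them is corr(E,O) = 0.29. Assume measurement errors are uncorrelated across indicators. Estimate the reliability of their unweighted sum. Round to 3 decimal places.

Var(E+O) = 17.4² + 24.2² + 2·[17.4·24.2·0.29] = 888.4 + 244.226 = 1132.63.
Under uncorrelated errors the observed covariances equal the true-score covariances, so only the own-variance terms attenuate.
True-score variance = [17.4²·0.88 + 24.2²·0.67] + 244.226 = 658.808 + 244.226 = 903.034.
Reliability = 903.034 / 1132.63 = 0.797.

0.797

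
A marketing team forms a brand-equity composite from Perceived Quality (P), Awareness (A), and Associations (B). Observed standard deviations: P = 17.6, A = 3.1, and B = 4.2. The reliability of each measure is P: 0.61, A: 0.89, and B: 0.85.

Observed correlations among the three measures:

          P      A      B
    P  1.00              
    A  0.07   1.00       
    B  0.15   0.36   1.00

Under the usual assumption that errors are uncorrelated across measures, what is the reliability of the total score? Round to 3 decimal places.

0.669

Var(P+A+B) = 17.6² + 3.1² + 4.2² + 2·[17.6·3.1·0.07 + 17.6·4.2·0.15 + 3.1·4.2·0.36] = 337.01 + 39.1888 = 376.199.
Under uncorrelated errors the observed covariances equal the true-score covariances, so only the own-variance terms attenuate.
True-score variance = [17.6²·0.61 + 3.1²·0.89 + 4.2²·0.85] + 39.1888 = 212.501 + 39.1888 = 251.689.
Reliability = 251.689 / 376.199 = 0.669.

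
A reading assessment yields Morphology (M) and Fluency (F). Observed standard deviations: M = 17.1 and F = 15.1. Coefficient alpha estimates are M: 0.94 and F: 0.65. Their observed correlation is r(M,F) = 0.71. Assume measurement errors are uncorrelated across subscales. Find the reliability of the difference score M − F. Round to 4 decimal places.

0.3669

Var(M−F) = 17.1² + 15.1² − 2·17.1·15.1·0.71 = 520.42 − 366.658 = 153.762.
Because errors are independent across components, Cov(Tᵢ,Tⱼ) = Cov(Xᵢ,Xⱼ); the off-diagonal part of the true-score variance is the same as above.
True-score variance = [17.1²·0.94 + 15.1²·0.65] − 366.658 = 423.072 − 366.658 = 56.4137.
Reliability = 56.4137 / 153.762 = 0.3669.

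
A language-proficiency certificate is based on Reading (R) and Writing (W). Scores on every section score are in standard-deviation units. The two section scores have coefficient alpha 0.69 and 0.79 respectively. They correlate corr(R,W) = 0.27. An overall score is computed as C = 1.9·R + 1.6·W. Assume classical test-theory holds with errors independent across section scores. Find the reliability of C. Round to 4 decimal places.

0.7879

Var(C) = 1.9² + 1.6² + 2·[3.04·0.27] = 6.17 + 1.6416 = 7.8116.
Under uncorrelated errors the observed covariances equal the true-score covariances, so only the own-variance terms attenuate.
True-score variance = [1.9²·0.69 + 1.6²·0.79] + 1.6416 = 4.5133 + 1.6416 = 6.1549.
Reliability = 6.1549 / 7.8116 = 0.7879.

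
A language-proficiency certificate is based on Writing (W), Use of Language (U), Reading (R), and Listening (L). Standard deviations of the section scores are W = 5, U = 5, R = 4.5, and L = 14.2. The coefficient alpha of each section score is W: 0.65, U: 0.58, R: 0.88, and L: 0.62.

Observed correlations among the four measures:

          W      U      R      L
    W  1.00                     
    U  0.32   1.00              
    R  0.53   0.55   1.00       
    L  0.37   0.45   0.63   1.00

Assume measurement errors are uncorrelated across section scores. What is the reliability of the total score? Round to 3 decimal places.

0.816

Var(W+U+R+L) = 5² + 5² + 4.5² + 14.2² + 2·[5·5·0.32 + 5·4.5·0.53 + 5·14.2·0.37 + 5·4.5·0.55 + 5·14.2·0.45 + 4.5·14.2·0.63] = 271.89 + 261.554 = 533.444.
With uncorrelated errors the cross-covariances are all true-score covariance, so they carry over unchanged; only the diagonal terms shrink to ρᵢσᵢ².
True-score variance = [5²·0.65 + 5²·0.58 + 4.5²·0.88 + 14.2²·0.62] + 261.554 = 173.587 + 261.554 = 435.141.
Reliability = 435.141 / 533.444 = 0.816.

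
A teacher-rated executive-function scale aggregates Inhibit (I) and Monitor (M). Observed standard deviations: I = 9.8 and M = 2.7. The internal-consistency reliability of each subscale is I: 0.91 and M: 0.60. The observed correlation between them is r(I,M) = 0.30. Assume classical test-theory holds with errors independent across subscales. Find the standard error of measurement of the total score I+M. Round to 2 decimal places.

Var(total) = 103.33 + 15.876 = 119.206.
True-score variance = 91.7704 + 15.876 = 107.646, so reliability = 0.9030.
Error variance = 119.206 − 107.646 = 11.5596; SEM = √11.5596 = 3.40.

3.40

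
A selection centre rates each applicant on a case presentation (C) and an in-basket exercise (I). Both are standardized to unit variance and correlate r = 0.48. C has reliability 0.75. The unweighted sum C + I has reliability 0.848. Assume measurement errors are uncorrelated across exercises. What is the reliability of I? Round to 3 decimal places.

Var(C+I) = 2 + 2·0.48 = 2.960.
True-score variance = ρ_C + ρ_I + 2·0.48, so 0.848 = (0.75 + ρ_I + 0.96) / 2.960.
ρ_I = 0.848·2.960 − 0.75 − 0.96 = 0.800.

0.800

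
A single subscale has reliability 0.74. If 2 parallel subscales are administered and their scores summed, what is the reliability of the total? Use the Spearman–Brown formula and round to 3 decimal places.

ρ_k = kρ / (1 + (k−1)ρ) = 2·0.74 / (1 + 1·0.74) = 1.480 / 1.740 = 0.851.

0.851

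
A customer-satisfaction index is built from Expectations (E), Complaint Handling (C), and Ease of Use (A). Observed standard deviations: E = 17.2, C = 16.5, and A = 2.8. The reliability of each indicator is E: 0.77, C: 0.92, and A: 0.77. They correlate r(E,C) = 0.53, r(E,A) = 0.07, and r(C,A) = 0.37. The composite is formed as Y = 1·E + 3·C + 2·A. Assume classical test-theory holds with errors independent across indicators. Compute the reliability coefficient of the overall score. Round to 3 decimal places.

Var(Y) = 17.2² + 3²·16.5² + 2²·2.8² + 2·[3·17.2·16.5·0.53 + 2·17.2·2.8·0.07 + 6·16.5·2.8·0.37] = 2777.45 + 1121.1 = 3898.55.
With uncorrelated errors the cross-covariances are all true-score covariance, so they carry over unchanged; only the diagonal terms shrink to ρᵢσᵢ².
True-score variance = [17.2²·0.77 + 3²·16.5²·0.92 + 2²·2.8²·0.77] + 1121.1 = 2506.17 + 1121.1 = 3627.27.
Reliability = 3627.27 / 3898.55 = 0.930.

0.930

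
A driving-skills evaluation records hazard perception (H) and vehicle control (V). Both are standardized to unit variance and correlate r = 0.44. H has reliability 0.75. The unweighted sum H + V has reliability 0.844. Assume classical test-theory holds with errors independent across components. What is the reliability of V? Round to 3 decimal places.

Var(H+V) = 2 + 2·0.44 = 2.880.
True-score variance = ρ_H + ρ_V + 2·0.44, so 0.844 = (0.75 + ρ_V + 0.88) / 2.880.
ρ_V = 0.844·2.880 − 0.75 − 0.88 = 0.801.

0.801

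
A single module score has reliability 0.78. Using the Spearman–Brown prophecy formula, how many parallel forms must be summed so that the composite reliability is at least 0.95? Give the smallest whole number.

k ≥ ρ*(1−ρ₁)/(ρ₁(1−ρ*)) = 0.95·0.22 / (0.78·0.05) = 5.359.
Smallest integer k = 6.

6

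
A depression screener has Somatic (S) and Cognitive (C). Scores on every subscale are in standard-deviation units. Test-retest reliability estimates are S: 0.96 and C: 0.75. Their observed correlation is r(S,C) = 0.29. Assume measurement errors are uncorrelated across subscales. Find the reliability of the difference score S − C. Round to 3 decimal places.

0.796

Var(S−C) = 1 + 1 − 2·0.29 = 2 − 0.58 = 1.42.
Under uncorrelated errors the observed covariances equal the true-score covariances, so only the own-variance terms attenuate.
True-score variance = [0.96 + 0.75] − 0.58 = 1.71 − 0.58 = 1.13.
Reliability = 1.13 / 1.42 = 0.796.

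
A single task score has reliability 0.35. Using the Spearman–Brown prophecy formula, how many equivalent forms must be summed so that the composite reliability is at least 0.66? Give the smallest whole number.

4

k ≥ ρ*(1−ρ₁)/(ρ₁(1−ρ*)) = 0.66·0.65 / (0.35·0.34) = 3.605.
Smallest integer k = 4.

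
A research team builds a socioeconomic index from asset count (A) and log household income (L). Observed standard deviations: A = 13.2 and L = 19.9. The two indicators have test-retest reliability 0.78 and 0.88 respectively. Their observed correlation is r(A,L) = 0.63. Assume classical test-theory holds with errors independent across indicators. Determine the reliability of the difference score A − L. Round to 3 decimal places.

0.641

Var(A−L) = 13.2² + 19.9² − 2·13.2·19.9·0.63 = 570.25 − 330.977 = 239.273.
Because errors are independent across components, Cov(Tᵢ,Tⱼ) = Cov(Xᵢ,Xⱼ); the off-diagonal part of the true-score variance is the same as above.
True-score variance = [13.2²·0.78 + 19.9²·0.88] − 330.977 = 484.396 − 330.977 = 153.419.
Reliability = 153.419 / 239.273 = 0.641.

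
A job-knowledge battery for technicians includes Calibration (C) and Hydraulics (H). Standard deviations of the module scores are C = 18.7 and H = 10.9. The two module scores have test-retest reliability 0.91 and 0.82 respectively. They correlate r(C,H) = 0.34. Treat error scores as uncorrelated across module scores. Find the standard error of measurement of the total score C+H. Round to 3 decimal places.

Var(total) = 468.5 + 138.604 = 607.104.
True-score variance = 415.642 + 138.604 = 554.246, so reliability = 0.9129.
Error variance = 607.104 − 554.246 = 52.8579; SEM = √52.8579 = 7.270.

7.270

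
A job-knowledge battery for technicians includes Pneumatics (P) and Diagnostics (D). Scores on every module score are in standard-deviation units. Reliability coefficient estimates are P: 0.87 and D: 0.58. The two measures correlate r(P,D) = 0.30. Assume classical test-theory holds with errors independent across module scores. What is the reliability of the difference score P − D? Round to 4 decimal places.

Var(P−D) = 1 + 1 − 2·0.30 = 2 − 0.6 = 1.4.
With uncorrelated errors the cross-covariances are all true-score covariance, so they carry over unchanged; only the diagonal terms shrink to ρᵢσᵢ².
True-score variance = [0.87 + 0.58] − 0.6 = 1.45 − 0.6 = 0.85.
Reliability = 0.85 / 1.4 = 0.6071.

0.6071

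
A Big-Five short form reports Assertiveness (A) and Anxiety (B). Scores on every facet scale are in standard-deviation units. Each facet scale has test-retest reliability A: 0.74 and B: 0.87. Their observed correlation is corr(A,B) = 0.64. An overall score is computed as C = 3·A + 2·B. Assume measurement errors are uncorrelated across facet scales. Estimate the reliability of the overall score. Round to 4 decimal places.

0.8617

Var(C) = 3² + 2² + 2·[6·0.64] = 13 + 7.68 = 20.68.
Because errors are independent across components, Cov(Tᵢ,Tⱼ) = Cov(Xᵢ,Xⱼ); the off-diagonal part of the true-score variance is the same as above.
True-score variance = [3²·0.74 + 2²·0.87] + 7.68 = 10.14 + 7.68 = 17.82.
Reliability = 17.82 / 20.68 = 0.8617.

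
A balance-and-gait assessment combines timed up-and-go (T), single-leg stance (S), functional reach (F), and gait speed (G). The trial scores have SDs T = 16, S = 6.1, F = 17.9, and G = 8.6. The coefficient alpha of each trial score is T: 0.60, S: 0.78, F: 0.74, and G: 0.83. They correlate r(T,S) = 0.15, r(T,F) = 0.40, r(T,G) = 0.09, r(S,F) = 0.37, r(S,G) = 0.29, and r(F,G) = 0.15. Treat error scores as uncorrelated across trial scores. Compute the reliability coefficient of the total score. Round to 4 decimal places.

0.8170

Var(T+S+F+G) = 16² + 6.1² + 17.9² + 8.6² + 2·[16·6.1·0.15 + 16·17.9·0.40 + 16·8.6·0.09 + 6.1·17.9·0.37 + 6.1·8.6·0.29 + 17.9·8.6·0.15] = 687.58 + 440.577 = 1128.16.
Because errors are independent across components, Cov(Tᵢ,Tⱼ) = Cov(Xᵢ,Xⱼ); the off-diagonal part of the true-score variance is the same as above.
True-score variance = [16²·0.60 + 6.1²·0.78 + 17.9²·0.74 + 8.6²·0.83] + 440.577 = 481.114 + 440.577 = 921.691.
Reliability = 921.691 / 1128.16 = 0.8170.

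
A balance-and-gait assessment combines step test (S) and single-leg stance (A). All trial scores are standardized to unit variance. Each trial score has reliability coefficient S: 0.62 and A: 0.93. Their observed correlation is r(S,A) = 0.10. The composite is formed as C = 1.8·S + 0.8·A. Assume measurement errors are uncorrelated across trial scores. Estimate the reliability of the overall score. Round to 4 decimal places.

Var(C) = 1.8² + 0.8² + 2·[1.44·0.10] = 3.88 + 0.288 = 4.168.
Under uncorrelated errors the observed covariances equal the true-score covariances, so only the own-variance terms attenuate.
True-score variance = [1.8²·0.62 + 0.8²·0.93] + 0.288 = 2.604 + 0.288 = 2.892.
Reliability = 2.892 / 4.168 = 0.6939.

0.6939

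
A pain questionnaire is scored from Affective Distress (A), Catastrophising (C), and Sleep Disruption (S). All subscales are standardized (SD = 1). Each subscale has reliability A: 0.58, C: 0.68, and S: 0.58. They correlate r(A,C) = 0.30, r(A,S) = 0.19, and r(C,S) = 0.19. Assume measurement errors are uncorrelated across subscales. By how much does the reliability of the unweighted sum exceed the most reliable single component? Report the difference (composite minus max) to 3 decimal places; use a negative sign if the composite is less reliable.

0.054

Var(sum) = 3 + 1.36 = 4.36; true-score variance = 1.84 + 1.36 = 3.2; composite reliability = 0.7339.
Max component reliability = 0.6800.
Difference = 0.7339 − 0.6800 = 0.054.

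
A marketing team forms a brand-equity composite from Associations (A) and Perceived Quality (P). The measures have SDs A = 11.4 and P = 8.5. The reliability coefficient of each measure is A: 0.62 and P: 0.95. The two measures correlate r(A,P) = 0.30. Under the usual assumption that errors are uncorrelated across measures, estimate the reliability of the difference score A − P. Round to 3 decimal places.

Var(A−P) = 11.4² + 8.5² − 2·11.4·8.5·0.30 = 202.21 − 58.14 = 144.07.
Because errors are independent across components, Cov(Tᵢ,Tⱼ) = Cov(Xᵢ,Xⱼ); the off-diagonal part of the true-score variance is the same as above.
True-score variance = [11.4²·0.62 + 8.5²·0.95] − 58.14 = 149.213 − 58.14 = 91.0727.
Reliability = 91.0727 / 144.07 = 0.632.

0.632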